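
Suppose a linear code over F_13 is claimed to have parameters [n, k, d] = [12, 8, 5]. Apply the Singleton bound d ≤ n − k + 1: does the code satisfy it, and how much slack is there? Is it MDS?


Singleton RHS = n − k + 1 = 5, slack = 0, bound satisfied, MDS.

Singleton bound: d ≤ n − k + 1.
Here n = 12, k = 8, so n − k + 1 = 5.
Given d = 5, check d ≤ 5: YES.
Slack = (n − k + 1) − d = 0.
The code is MDS (slack = 0).
Description: the claimed parameters are [12, 8, 5]_13; such a code would be MDS (meets Singleton bound).


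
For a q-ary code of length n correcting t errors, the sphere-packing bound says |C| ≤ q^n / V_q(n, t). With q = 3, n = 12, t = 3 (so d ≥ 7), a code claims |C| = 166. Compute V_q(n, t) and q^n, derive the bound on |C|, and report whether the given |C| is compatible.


V_q(n, t) = 2049, q^n = 531441, Hamming bound = 259, |C| = 166 ≤ bound (satisfied).

Step 1: Compute V_q(n, t) = Σ_{j=0}^3 C(n, j) (q−1)^j.
  j = 0: C(12,0)·(2)^0 = 1·1 = 1.
  j = 1: C(12,1)·(2)^1 = 12·2 = 24.
  j = 2: C(12,2)·(2)^2 = 66·4 = 264.
  j = 3: C(12,3)·(2)^3 = 220·8 = 1760.
  V_q(n, t) = 1 + 24 + 264 + 1760 = 2049.
Step 2: q^n = 3^12 = 531441.
Step 3: Hamming bound ⌊q^n / V_q(n,t)⌋ = ⌊531441/2049⌋ = 259.
Step 4: Compare |C| = 166 to 259: satisfied.
The claimed |C| lies below the Hamming bound.


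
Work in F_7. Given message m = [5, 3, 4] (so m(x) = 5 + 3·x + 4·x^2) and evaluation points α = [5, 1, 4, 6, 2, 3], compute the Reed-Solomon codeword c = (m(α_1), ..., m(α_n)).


c = [1, 5, 4, 6, 6, 1]

Message polynomial: m(x) = 5 + 3·x + 4·x^2 (mod 7).
For each evaluation point α_i, compute m(α_i) mod 7:
  α_1 = 5: Horner steps 4 → 2 → 1, so m(5) = 1.
  α_2 = 1: Horner steps 4 → 0 → 5, so m(1) = 5.
  α_3 = 4: Horner steps 4 → 5 → 4, so m(4) = 4.
  α_4 = 6: Horner steps 4 → 6 → 6, so m(6) = 6.
  α_5 = 2: Horner steps 4 → 4 → 6, so m(2) = 6.
  α_6 = 3: Horner steps 4 → 1 → 1, so m(3) = 1.
Codeword c = [1, 5, 4, 6, 6, 1] ∈ F_7^6.


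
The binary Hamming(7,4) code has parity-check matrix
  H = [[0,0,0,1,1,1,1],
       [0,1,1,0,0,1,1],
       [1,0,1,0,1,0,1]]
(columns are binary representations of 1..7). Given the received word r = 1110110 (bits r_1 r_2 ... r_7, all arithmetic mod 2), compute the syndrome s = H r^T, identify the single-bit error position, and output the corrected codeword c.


s = (0, 1, 1)^T, error position = 3, corrected codeword c = 1100110

Compute s = H r^T mod 2 one row at a time:
  s_1 = 0 + 1 + 1 + 0 = 2 ≡ 0 (mod 2).
  s_2 = 1 + 1 + 1 + 0 = 3 ≡ 1 (mod 2).
  s_3 = 1 + 1 + 1 + 0 = 3 ≡ 1 (mod 2).
s = (0, 1, 1)^T — this equals column 3 of H (binary 011), so error is at position 3.
Correct: flip bit 3 of r = 1110110 to get c = 1100110.


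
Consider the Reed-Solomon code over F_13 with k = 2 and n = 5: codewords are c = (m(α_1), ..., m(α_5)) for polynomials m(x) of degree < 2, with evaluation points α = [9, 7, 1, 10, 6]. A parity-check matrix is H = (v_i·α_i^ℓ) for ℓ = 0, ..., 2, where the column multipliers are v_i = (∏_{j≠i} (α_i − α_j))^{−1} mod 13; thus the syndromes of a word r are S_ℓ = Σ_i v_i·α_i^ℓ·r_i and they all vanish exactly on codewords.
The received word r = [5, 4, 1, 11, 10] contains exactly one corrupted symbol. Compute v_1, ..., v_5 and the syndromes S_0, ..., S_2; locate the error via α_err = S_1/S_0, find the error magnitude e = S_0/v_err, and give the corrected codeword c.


S = (3, 4, 1), error at position 4, error magnitude e = 12, c = [5, 4, 1, 12, 10].

Step 1: column multipliers v_i = (∏_{j≠i}(α_i − α_j))^{−1} mod 13.
  i = 1 (α = 9): (9−7)(9−1)(9−10)(9−6) = 2·8·(−1)·3 = −48 ≡ 4, so v_1 = 4^{−1} = 10 (mod 13).
  i = 2 (α = 7): (7−9)(7−1)(7−10)(7−6) = (−2)·6·(−3)·1 = 36 ≡ 10, so v_2 = 10^{−1} = 4 (mod 13).
  i = 3 (α = 1): (1−9)(1−7)(1−10)(1−6) = (−8)·(−6)·(−9)·(−5) = 2160 ≡ 2, so v_3 = 2^{−1} = 7 (mod 13).
  i = 4 (α = 10): (10−9)(10−7)(10−1)(10−6) = 1·3·9·4 = 108 ≡ 4, so v_4 = 4^{−1} = 10 (mod 13).
  i = 5 (α = 6): (6−9)(6−7)(6−1)(6−10) = (−3)·(−1)·5·(−4) = −60 ≡ 5, so v_5 = 5^{−1} = 8 (mod 13).
  v = [10, 4, 7, 10, 8].
Step 2: syndromes of r = [5, 4, 1, 11, 10] (all sums mod 13).
  S_0 = Σ v_i r_i = 10·5 + 4·4 + 7·1 + 10·11 + 8·10 = 263 ≡ 3.
  S_1 = Σ v_i α_i r_i = 10·9·5 + 4·7·4 + 7·1·1 + 10·10·11 + 8·6·10 = 2149 ≡ 4.
  α_i^2 mod 13 = [3, 10, 1, 9, 10].
  S_2 = Σ v_i α_i^2 r_i = 10·3·5 + 4·10·4 + 7·1·1 + 10·9·11 + 8·10·10 = 2107 ≡ 1.
  S = (3, 4, 1) ≠ 0, so r is not a codeword (an error is present).
Step 3: locate the error. For a single error e at position i, S_ℓ = v_i·e·α_i^ℓ, so α_err = S_1/S_0.
  S_0^{−1} = 3^{−1} = 9 (mod 13), so α_err = 4·9 = 36 ≡ 10 = α_4. Error position i = 4.
  Consistency check: S_2/S_1 = 1·10 = 10 ≡ 10 = α_err ✓ (single-error assumption holds).
Step 4: error magnitude e = S_0/v_4 = S_0·∏_{j≠4}(α_4 − α_j) = 3·4 = 12 ≡ 12 (mod 13).
Step 5: correct position 4: c_4 = r_4 − e = 11 − 12 ≡ 12 (mod 13). Hence c = [5, 4, 1, 12, 10].
  Check: interpolating c through the α_i gives m(x) = 7 + 7·x (degree < 2) with m(α_i) = c_i for every i, so c is indeed a codeword.


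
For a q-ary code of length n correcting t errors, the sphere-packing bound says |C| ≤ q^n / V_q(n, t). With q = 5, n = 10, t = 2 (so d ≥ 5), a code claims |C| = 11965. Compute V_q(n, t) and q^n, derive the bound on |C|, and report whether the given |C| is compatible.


V_q(n, t) = 761, q^n = 9765625, Hamming bound = 12832, |C| = 11965 ≤ bound (satisfied).

Step 1: Compute V_q(n, t) = Σ_{j=0}^2 C(n, j) (q−1)^j.
  j = 0: C(10,0)·(4)^0 = 1·1 = 1.
  j = 1: C(10,1)·(4)^1 = 10·4 = 40.
  j = 2: C(10,2)·(4)^2 = 45·16 = 720.
  V_q(n, t) = 1 + 40 + 720 = 761.
Step 2: q^n = 5^10 = 9765625.
Step 3: Hamming bound ⌊q^n / V_q(n,t)⌋ = ⌊9765625/761⌋ = 12832.
Step 4: Compare |C| = 11965 to 12832: satisfied.
The claimed |C| lies below the Hamming bound.


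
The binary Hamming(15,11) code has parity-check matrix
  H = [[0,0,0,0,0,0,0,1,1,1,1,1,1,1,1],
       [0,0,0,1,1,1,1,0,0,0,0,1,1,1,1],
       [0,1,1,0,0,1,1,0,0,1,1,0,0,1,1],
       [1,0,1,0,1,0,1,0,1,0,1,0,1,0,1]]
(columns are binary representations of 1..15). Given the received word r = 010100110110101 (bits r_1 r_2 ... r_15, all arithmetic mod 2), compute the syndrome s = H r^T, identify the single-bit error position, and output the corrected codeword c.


s = (1, 0, 1, 0)^T, error position = 10, corrected codeword c = 010100110010101

Compute s = H r^T mod 2 one row at a time:
  s_1 = 1 + 0 + 1 + 1 + 0 + 1 + 0 + 1 = 5 ≡ 1 (mod 2).
  s_2 = 1 + 0 + 0 + 1 + 0 + 1 + 0 + 1 = 4 ≡ 0 (mod 2).
  s_3 = 1 + 0 + 0 + 1 + 1 + 1 + 0 + 1 = 5 ≡ 1 (mod 2).
  s_4 = 0 + 0 + 0 + 1 + 0 + 1 + 1 + 1 = 4 ≡ 0 (mod 2).
s = (1, 0, 1, 0)^T — this equals column 10 of H (binary 1010), so error is at position 10.
Correct: flip bit 10 of r = 010100110110101 to get c = 010100110010101.


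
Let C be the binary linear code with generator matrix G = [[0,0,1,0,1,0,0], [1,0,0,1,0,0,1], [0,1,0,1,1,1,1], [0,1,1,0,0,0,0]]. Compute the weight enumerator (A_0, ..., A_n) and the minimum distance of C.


Weight distribution: A_0 = 1, A_2 = 4, A_3 = 2, A_4 = 3, A_5 = 6. Minimum distance d = 2.

Enumerate all 2^4 = 16 messages m ∈ F_2^4.
For each, compute codeword c = mG in F_2^7, then tally its weight.
  m = 0000 → c = 0000000, weight = 0.
  m = 1000 → c = 0010100, weight = 2.
  m = 0100 → c = 1001001, weight = 3.
  m = 1100 → c = 1011101, weight = 5.
  m = 0010 → c = 0101111, weight = 5.
  m = 1010 → c = 0111011, weight = 5.
  m = 0110 → c = 1100110, weight = 4.
  m = 1110 → c = 1110010, weight = 4.
  m = 0001 → c = 0110000, weight = 2.
  m = 1001 → c = 0100100, weight = 2.
  m = 0101 → c = 1111001, weight = 5.
  m = 1101 → c = 1101101, weight = 5.
  m = 0011 → c = 0011111, weight = 5.
  m = 1011 → c = 0001011, weight = 3.
  m = 0111 → c = 1010110, weight = 4.
  m = 1111 → c = 1000010, weight = 2.
Tally weights:
  weight 0: 1 codewords.
  weight 2: 4 codewords.
  weight 3: 2 codewords.
  weight 4: 3 codewords.
  weight 5: 6 codewords.
Minimum distance d = smallest w > 0 with A_w > 0 = 2.
Sanity: Σ A_w = 16 = 2^4 = 16 ✓.


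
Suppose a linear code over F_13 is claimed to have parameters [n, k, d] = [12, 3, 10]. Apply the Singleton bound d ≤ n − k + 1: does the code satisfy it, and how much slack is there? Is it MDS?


Singleton RHS = n − k + 1 = 10, slack = 0, bound satisfied, MDS.

Singleton bound: d ≤ n − k + 1.
Here n = 12, k = 3, so n − k + 1 = 10.
Given d = 10, check d ≤ 10: YES.
Slack = (n − k + 1) − d = 0.
The code is MDS (slack = 0).
Description: the claimed parameters are [12, 3, 10]_13; such a code would be MDS (meets Singleton bound).


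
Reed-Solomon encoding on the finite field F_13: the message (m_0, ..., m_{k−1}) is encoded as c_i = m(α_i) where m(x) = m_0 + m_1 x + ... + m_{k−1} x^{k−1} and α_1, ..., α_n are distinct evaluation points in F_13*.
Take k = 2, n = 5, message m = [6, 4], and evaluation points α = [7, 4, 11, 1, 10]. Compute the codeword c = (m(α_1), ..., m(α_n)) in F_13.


c = [8, 9, 11, 10, 7]

Message polynomial: m(x) = 6 + 4·x (mod 13).
For each evaluation point α_i, compute m(α_i) mod 13:
  α_1 = 7: Horner steps 4 → 8, so m(7) = 8.
  α_2 = 4: Horner steps 4 → 9, so m(4) = 9.
  α_3 = 11: Horner steps 4 → 11, so m(11) = 11.
  α_4 = 1: Horner steps 4 → 10, so m(1) = 10.
  α_5 = 10: Horner steps 4 → 7, so m(10) = 7.
Codeword c = [8, 9, 11, 10, 7] ∈ F_13^5.


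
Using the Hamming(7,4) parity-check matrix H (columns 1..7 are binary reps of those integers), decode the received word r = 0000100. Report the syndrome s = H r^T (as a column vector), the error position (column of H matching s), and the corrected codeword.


s = (1, 0, 1)^T, error position = 5, corrected codeword c = 0000000

Compute s = H r^T mod 2 one row at a time:
  s_1 = 0 + 1 + 0 + 0 = 1 ≡ 1 (mod 2).
  s_2 = 0 + 0 + 0 + 0 = 0 ≡ 0 (mod 2).
  s_3 = 0 + 0 + 1 + 0 = 1 ≡ 1 (mod 2).
s = (1, 0, 1)^T — this equals column 5 of H (binary 101), so error is at position 5.
Correct: flip bit 5 of r = 0000100 to get c = 0000000.


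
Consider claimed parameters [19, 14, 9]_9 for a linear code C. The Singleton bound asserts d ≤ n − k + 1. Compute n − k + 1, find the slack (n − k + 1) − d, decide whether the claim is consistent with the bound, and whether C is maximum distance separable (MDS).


Singleton RHS = n − k + 1 = 6, slack = -3, bound violated (no such code; not MDS).

Singleton bound: d ≤ n − k + 1.
Here n = 19, k = 14, so n − k + 1 = 6.
Given d = 9, check d ≤ 6: NO.
Slack = (n − k + 1) − d = -3.
The slack is negative: d = 9 exceeds n − k + 1 = 6 by 3, so the Singleton bound is violated and no linear [19, 14, 9]_9 code can exist. In particular it is not MDS (MDS requires d = n − k + 1 exactly).
Description: the claimed parameters are [19, 14, 9]_9; such a code would be impossible (violates the Singleton bound).


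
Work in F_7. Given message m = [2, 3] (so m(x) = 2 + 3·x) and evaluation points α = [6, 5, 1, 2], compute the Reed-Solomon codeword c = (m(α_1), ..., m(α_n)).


c = [6, 3, 5, 1]

Message polynomial: m(x) = 2 + 3·x (mod 7).
For each evaluation point α_i, compute m(α_i) mod 7:
  α_1 = 6: Horner steps 3 → 6, so m(6) = 6.
  α_2 = 5: Horner steps 3 → 3, so m(5) = 3.
  α_3 = 1: Horner steps 3 → 5, so m(1) = 5.
  α_4 = 2: Horner steps 3 → 1, so m(2) = 1.
Codeword c = [6, 3, 5, 1] ∈ F_7^4.


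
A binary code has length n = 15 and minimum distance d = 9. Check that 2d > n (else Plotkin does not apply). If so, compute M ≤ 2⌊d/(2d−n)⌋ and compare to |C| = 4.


Plotkin bound M ≤ 6; given |C| = 4 ≤ bound (satisfied).

Check applicability: 2d = 18, n = 15.
2d − n = 3 > 0, so Plotkin applies.
Compute d/(2d−n) = 9/3 ≈ 3.0000.
⌊d/(2d−n)⌋ = 3.
Plotkin bound: M ≤ 2·3 = 6.
Given |C| = 4, check: satisfied.
This |C| is below the Plotkin bound.


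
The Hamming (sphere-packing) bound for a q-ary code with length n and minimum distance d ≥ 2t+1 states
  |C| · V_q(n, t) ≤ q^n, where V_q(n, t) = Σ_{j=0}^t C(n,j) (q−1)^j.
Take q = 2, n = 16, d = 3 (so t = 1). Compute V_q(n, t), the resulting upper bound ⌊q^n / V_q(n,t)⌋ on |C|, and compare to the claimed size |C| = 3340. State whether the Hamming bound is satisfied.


V_q(n, t) = 17, q^n = 65536, Hamming bound = 3855, |C| = 3340 ≤ bound (satisfied).

Step 1: Compute V_q(n, t) = Σ_{j=0}^1 C(n, j) (q−1)^j.
  j = 0: C(16,0)·(1)^0 = 1·1 = 1.
  j = 1: C(16,1)·(1)^1 = 16·1 = 16.
  V_q(n, t) = 1 + 16 = 17.
Step 2: q^n = 2^16 = 65536.
Step 3: Hamming bound ⌊q^n / V_q(n,t)⌋ = ⌊65536/17⌋ = 3855.
Step 4: Compare |C| = 3340 to 3855: satisfied.
The claimed |C| lies below the Hamming bound.


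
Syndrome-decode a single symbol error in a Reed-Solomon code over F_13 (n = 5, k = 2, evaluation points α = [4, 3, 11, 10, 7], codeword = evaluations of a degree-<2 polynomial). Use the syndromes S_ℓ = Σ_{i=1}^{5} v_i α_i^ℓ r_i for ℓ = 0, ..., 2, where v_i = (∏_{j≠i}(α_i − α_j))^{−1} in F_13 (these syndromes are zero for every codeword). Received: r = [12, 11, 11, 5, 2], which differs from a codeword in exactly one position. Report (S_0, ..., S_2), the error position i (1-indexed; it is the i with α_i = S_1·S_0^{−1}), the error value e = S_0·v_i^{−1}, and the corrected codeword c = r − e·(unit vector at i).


S = (6, 1, 11), error at position 3, error magnitude e = 5, c = [12, 11, 6, 5, 2].

Step 1: column multipliers v_i = (∏_{j≠i}(α_i − α_j))^{−1} mod 13.
  i = 1 (α = 4): (4−3)(4−11)(4−10)(4−7) = 1·(−7)·(−6)·(−3) = −126 ≡ 4, so v_1 = 4^{−1} = 10 (mod 13).
  i = 2 (α = 3): (3−4)(3−11)(3−10)(3−7) = (−1)·(−8)·(−7)·(−4) = 224 ≡ 3, so v_2 = 3^{−1} = 9 (mod 13).
  i = 3 (α = 11): (11−4)(11−3)(11−10)(11−7) = 7·8·1·4 = 224 ≡ 3, so v_3 = 3^{−1} = 9 (mod 13).
  i = 4 (α = 10): (10−4)(10−3)(10−11)(10−7) = 6·7·(−1)·3 = −126 ≡ 4, so v_4 = 4^{−1} = 10 (mod 13).
  i = 5 (α = 7): (7−4)(7−3)(7−11)(7−10) = 3·4·(−4)·(−3) = 144 ≡ 1, so v_5 = 1^{−1} = 1 (mod 13).
  v = [10, 9, 9, 10, 1].
Step 2: syndromes of r = [12, 11, 11, 5, 2] (all sums mod 13).
  S_0 = Σ v_i r_i = 10·12 + 9·11 + 9·11 + 10·5 + 1·2 = 370 ≡ 6.
  S_1 = Σ v_i α_i r_i = 10·4·12 + 9·3·11 + 9·11·11 + 10·10·5 + 1·7·2 = 2380 ≡ 1.
  α_i^2 mod 13 = [3, 9, 4, 9, 10].
  S_2 = Σ v_i α_i^2 r_i = 10·3·12 + 9·9·11 + 9·4·11 + 10·9·5 + 1·10·2 = 2117 ≡ 11.
  S = (6, 1, 11) ≠ 0, so r is not a codeword (an error is present).
Step 3: locate the error. For a single error e at position i, S_ℓ = v_i·e·α_i^ℓ, so α_err = S_1/S_0.
  S_0^{−1} = 6^{−1} = 11 (mod 13), so α_err = 1·11 = 11 ≡ 11 = α_3. Error position i = 3.
  Consistency check: S_2/S_1 = 11·1 = 11 ≡ 11 = α_err ✓ (single-error assumption holds).
Step 4: error magnitude e = S_0/v_3 = S_0·∏_{j≠3}(α_3 − α_j) = 6·3 = 18 ≡ 5 (mod 13).
Step 5: correct position 3: c_3 = r_3 − e = 11 − 5 ≡ 6 (mod 13). Hence c = [12, 11, 6, 5, 2].
  Check: interpolating c through the α_i gives m(x) = 8 + 1·x (degree < 2) with m(α_i) = c_i for every i, so c is indeed a codeword.


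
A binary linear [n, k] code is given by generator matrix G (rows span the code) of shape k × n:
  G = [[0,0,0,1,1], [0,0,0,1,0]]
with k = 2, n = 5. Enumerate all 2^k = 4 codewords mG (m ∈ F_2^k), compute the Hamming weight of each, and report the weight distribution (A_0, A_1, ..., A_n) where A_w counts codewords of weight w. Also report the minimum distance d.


Weight distribution: A_0 = 1, A_1 = 2, A_2 = 1. Minimum distance d = 1.

Enumerate all 2^2 = 4 messages m ∈ F_2^2.
For each, compute codeword c = mG in F_2^5, then tally its weight.
  m = 00 → c = 00000, weight = 0.
  m = 10 → c = 00011, weight = 2.
  m = 01 → c = 00010, weight = 1.
  m = 11 → c = 00001, weight = 1.
Tally weights:
  weight 0: 1 codewords.
  weight 1: 2 codewords.
  weight 2: 1 codewords.
Minimum distance d = smallest w > 0 with A_w > 0 = 1.
Sanity: Σ A_w = 4 = 2^2 = 4 ✓.


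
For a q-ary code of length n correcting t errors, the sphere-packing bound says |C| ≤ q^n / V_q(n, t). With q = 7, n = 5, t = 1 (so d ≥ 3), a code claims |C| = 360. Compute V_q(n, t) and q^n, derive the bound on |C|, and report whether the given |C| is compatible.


V_q(n, t) = 31, q^n = 16807, Hamming bound = 542, |C| = 360 ≤ bound (satisfied).

Step 1: Compute V_q(n, t) = Σ_{j=0}^1 C(n, j) (q−1)^j.
  j = 0: C(5,0)·(6)^0 = 1·1 = 1.
  j = 1: C(5,1)·(6)^1 = 5·6 = 30.
  V_q(n, t) = 1 + 30 = 31.
Step 2: q^n = 7^5 = 16807.
Step 3: Hamming bound ⌊q^n / V_q(n,t)⌋ = ⌊16807/31⌋ = 542.
Step 4: Compare |C| = 360 to 542: satisfied.
The claimed |C| lies below the Hamming bound.


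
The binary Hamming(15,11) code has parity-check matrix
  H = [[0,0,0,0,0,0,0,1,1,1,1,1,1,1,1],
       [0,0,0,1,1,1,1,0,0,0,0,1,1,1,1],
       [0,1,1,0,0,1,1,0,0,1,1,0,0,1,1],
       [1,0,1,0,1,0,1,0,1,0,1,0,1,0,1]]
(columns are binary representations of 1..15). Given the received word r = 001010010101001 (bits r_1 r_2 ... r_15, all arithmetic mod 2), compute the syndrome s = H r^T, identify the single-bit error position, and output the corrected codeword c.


s = (0, 1, 1, 1)^T, error position = 7, corrected codeword c = 001010110101001

Compute s = H r^T mod 2 one row at a time:
  s_1 = 1 + 0 + 1 + 0 + 1 + 0 + 0 + 1 = 4 ≡ 0 (mod 2).
  s_2 = 0 + 1 + 0 + 0 + 1 + 0 + 0 + 1 = 3 ≡ 1 (mod 2).
  s_3 = 0 + 1 + 0 + 0 + 1 + 0 + 0 + 1 = 3 ≡ 1 (mod 2).
  s_4 = 0 + 1 + 1 + 0 + 0 + 0 + 0 + 1 = 3 ≡ 1 (mod 2).
s = (0, 1, 1, 1)^T — this equals column 7 of H (binary 0111), so error is at position 7.
Correct: flip bit 7 of r = 001010010101001 to get c = 001010110101001.


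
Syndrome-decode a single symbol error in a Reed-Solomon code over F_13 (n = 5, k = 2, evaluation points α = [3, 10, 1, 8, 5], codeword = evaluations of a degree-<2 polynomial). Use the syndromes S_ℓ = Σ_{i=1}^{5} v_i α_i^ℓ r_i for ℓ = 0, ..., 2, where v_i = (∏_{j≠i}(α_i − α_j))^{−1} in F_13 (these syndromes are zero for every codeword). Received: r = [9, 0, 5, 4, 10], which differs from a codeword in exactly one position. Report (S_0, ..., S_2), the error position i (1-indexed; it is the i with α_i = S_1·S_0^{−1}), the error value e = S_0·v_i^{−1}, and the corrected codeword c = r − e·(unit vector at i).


S = (7, 8, 11), error at position 1, error magnitude e = 8, c = [1, 0, 5, 4, 10].

Step 1: column multipliers v_i = (∏_{j≠i}(α_i − α_j))^{−1} mod 13.
  i = 1 (α = 3): (3−10)(3−1)(3−8)(3−5) = (−7)·2·(−5)·(−2) = −140 ≡ 3, so v_1 = 3^{−1} = 9 (mod 13).
  i = 2 (α = 10): (10−3)(10−1)(10−8)(10−5) = 7·9·2·5 = 630 ≡ 6, so v_2 = 6^{−1} = 11 (mod 13).
  i = 3 (α = 1): (1−3)(1−10)(1−8)(1−5) = (−2)·(−9)·(−7)·(−4) = 504 ≡ 10, so v_3 = 10^{−1} = 4 (mod 13).
  i = 4 (α = 8): (8−3)(8−10)(8−1)(8−5) = 5·(−2)·7·3 = −210 ≡ 11, so v_4 = 11^{−1} = 6 (mod 13).
  i = 5 (α = 5): (5−3)(5−10)(5−1)(5−8) = 2·(−5)·4·(−3) = 120 ≡ 3, so v_5 = 3^{−1} = 9 (mod 13).
  v = [9, 11, 4, 6, 9].
Step 2: syndromes of r = [9, 0, 5, 4, 10] (all sums mod 13).
  S_0 = Σ v_i r_i = 9·9 + 11·0 + 4·5 + 6·4 + 9·10 = 215 ≡ 7.
  S_1 = Σ v_i α_i r_i = 9·3·9 + 11·10·0 + 4·1·5 + 6·8·4 + 9·5·10 = 905 ≡ 8.
  α_i^2 mod 13 = [9, 9, 1, 12, 12].
  S_2 = Σ v_i α_i^2 r_i = 9·9·9 + 11·9·0 + 4·1·5 + 6·12·4 + 9·12·10 = 2117 ≡ 11.
  S = (7, 8, 11) ≠ 0, so r is not a codeword (an error is present).
Step 3: locate the error. For a single error e at position i, S_ℓ = v_i·e·α_i^ℓ, so α_err = S_1/S_0.
  S_0^{−1} = 7^{−1} = 2 (mod 13), so α_err = 8·2 = 16 ≡ 3 = α_1. Error position i = 1.
  Consistency check: S_2/S_1 = 11·5 = 55 ≡ 3 = α_err ✓ (single-error assumption holds).
Step 4: error magnitude e = S_0/v_1 = S_0·∏_{j≠1}(α_1 − α_j) = 7·3 = 21 ≡ 8 (mod 13).
Step 5: correct position 1: c_1 = r_1 − e = 9 − 8 ≡ 1 (mod 13). Hence c = [1, 0, 5, 4, 10].
  Check: interpolating c through the α_i gives m(x) = 7 + 11·x (degree < 2) with m(α_i) = c_i for every i, so c is indeed a codeword.


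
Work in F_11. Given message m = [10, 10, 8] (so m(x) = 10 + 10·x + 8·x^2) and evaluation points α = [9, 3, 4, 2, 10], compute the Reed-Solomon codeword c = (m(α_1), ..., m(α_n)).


c = [0, 2, 2, 7, 8]

Message polynomial: m(x) = 10 + 10·x + 8·x^2 (mod 11).
For each evaluation point α_i, compute m(α_i) mod 11:
  α_1 = 9: Horner steps 8 → 5 → 0, so m(9) = 0.
  α_2 = 3: Horner steps 8 → 1 → 2, so m(3) = 2.
  α_3 = 4: Horner steps 8 → 9 → 2, so m(4) = 2.
  α_4 = 2: Horner steps 8 → 4 → 7, so m(2) = 7.
  α_5 = 10: Horner steps 8 → 2 → 8, so m(10) = 8.
Codeword c = [0, 2, 2, 7, 8] ∈ F_11^5.


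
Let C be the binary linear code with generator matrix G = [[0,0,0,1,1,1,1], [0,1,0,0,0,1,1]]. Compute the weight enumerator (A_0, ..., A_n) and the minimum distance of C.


Weight distribution: A_0 = 1, A_3 = 2, A_4 = 1. Minimum distance d = 3.

Enumerate all 2^2 = 4 messages m ∈ F_2^2.
For each, compute codeword c = mG in F_2^7, then tally its weight.
  m = 00 → c = 0000000, weight = 0.
  m = 10 → c = 0001111, weight = 4.
  m = 01 → c = 0100011, weight = 3.
  m = 11 → c = 0101100, weight = 3.
Tally weights:
  weight 0: 1 codewords.
  weight 3: 2 codewords.
  weight 4: 1 codewords.
Minimum distance d = smallest w > 0 with A_w > 0 = 3.
Sanity: Σ A_w = 4 = 2^2 = 4 ✓.


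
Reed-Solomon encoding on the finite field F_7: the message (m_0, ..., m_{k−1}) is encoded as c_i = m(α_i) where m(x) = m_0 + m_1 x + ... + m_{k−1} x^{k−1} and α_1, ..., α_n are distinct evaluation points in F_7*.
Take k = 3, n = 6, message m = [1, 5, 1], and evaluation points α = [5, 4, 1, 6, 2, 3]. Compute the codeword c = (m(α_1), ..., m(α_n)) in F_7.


c = [2, 2, 0, 4, 1, 4]

Message polynomial: m(x) = 1 + 5·x + 1·x^2 (mod 7).
For each evaluation point α_i, compute m(α_i) mod 7:
  α_1 = 5: Horner steps 1 → 3 → 2, so m(5) = 2.
  α_2 = 4: Horner steps 1 → 2 → 2, so m(4) = 2.
  α_3 = 1: Horner steps 1 → 6 → 0, so m(1) = 0.
  α_4 = 6: Horner steps 1 → 4 → 4, so m(6) = 4.
  α_5 = 2: Horner steps 1 → 0 → 1, so m(2) = 1.
  α_6 = 3: Horner steps 1 → 1 → 4, so m(3) = 4.
Codeword c = [2, 2, 0, 4, 1, 4] ∈ F_7^6.


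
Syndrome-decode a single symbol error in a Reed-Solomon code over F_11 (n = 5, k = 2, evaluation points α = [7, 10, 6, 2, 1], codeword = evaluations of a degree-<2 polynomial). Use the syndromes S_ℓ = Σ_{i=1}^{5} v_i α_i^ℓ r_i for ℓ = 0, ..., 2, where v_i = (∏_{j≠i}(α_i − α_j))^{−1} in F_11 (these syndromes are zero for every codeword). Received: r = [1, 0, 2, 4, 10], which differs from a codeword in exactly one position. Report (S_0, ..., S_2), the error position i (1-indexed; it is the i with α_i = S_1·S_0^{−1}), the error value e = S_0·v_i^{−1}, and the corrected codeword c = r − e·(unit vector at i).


S = (3, 10, 4), error at position 1, error magnitude e = 5, c = [7, 0, 2, 4, 10].

Step 1: column multipliers v_i = (∏_{j≠i}(α_i − α_j))^{−1} mod 11.
  i = 1 (α = 7): (7−10)(7−6)(7−2)(7−1) = (−3)·1·5·6 = −90 ≡ 9, so v_1 = 9^{−1} = 5 (mod 11).
  i = 2 (α = 10): (10−7)(10−6)(10−2)(10−1) = 3·4·8·9 = 864 ≡ 6, so v_2 = 6^{−1} = 2 (mod 11).
  i = 3 (α = 6): (6−7)(6−10)(6−2)(6−1) = (−1)·(−4)·4·5 = 80 ≡ 3, so v_3 = 3^{−1} = 4 (mod 11).
  i = 4 (α = 2): (2−7)(2−10)(2−6)(2−1) = (−5)·(−8)·(−4)·1 = −160 ≡ 5, so v_4 = 5^{−1} = 9 (mod 11).
  i = 5 (α = 1): (1−7)(1−10)(1−6)(1−2) = (−6)·(−9)·(−5)·(−1) = 270 ≡ 6, so v_5 = 6^{−1} = 2 (mod 11).
  v = [5, 2, 4, 9, 2].
Step 2: syndromes of r = [1, 0, 2, 4, 10] (all sums mod 11).
  S_0 = Σ v_i r_i = 5·1 + 2·0 + 4·2 + 9·4 + 2·10 = 69 ≡ 3.
  S_1 = Σ v_i α_i r_i = 5·7·1 + 2·10·0 + 4·6·2 + 9·2·4 + 2·1·10 = 175 ≡ 10.
  α_i^2 mod 11 = [5, 1, 3, 4, 1].
  S_2 = Σ v_i α_i^2 r_i = 5·5·1 + 2·1·0 + 4·3·2 + 9·4·4 + 2·1·10 = 213 ≡ 4.
  S = (3, 10, 4) ≠ 0, so r is not a codeword (an error is present).
Step 3: locate the error. For a single error e at position i, S_ℓ = v_i·e·α_i^ℓ, so α_err = S_1/S_0.
  S_0^{−1} = 3^{−1} = 4 (mod 11), so α_err = 10·4 = 40 ≡ 7 = α_1. Error position i = 1.
  Consistency check: S_2/S_1 = 4·10 = 40 ≡ 7 = α_err ✓ (single-error assumption holds).
Step 4: error magnitude e = S_0/v_1 = S_0·∏_{j≠1}(α_1 − α_j) = 3·9 = 27 ≡ 5 (mod 11).
Step 5: correct position 1: c_1 = r_1 − e = 1 − 5 ≡ 7 (mod 11). Hence c = [7, 0, 2, 4, 10].
  Check: interpolating c through the α_i gives m(x) = 5 + 5·x (degree < 2) with m(α_i) = c_i for every i, so c is indeed a codeword.


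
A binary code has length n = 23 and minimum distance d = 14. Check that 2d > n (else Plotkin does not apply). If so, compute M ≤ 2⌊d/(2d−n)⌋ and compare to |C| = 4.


Plotkin bound M ≤ 4; given |C| = 4 ≤ bound (satisfied).

Check applicability: 2d = 28, n = 23.
2d − n = 5 > 0, so Plotkin applies.
Compute d/(2d−n) = 14/5 ≈ 2.8000.
⌊d/(2d−n)⌋ = 2.
Plotkin bound: M ≤ 2·2 = 4.
Given |C| = 4, check: satisfied.
This |C| is at the Plotkin bound.


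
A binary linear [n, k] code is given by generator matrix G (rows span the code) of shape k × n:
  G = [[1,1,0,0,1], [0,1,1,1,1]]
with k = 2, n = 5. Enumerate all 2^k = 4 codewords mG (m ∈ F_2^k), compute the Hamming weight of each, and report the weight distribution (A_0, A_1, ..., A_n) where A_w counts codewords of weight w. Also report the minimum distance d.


Weight distribution: A_0 = 1, A_3 = 2, A_4 = 1. Minimum distance d = 3.

Enumerate all 2^2 = 4 messages m ∈ F_2^2.
For each, compute codeword c = mG in F_2^5, then tally its weight.
  m = 00 → c = 00000, weight = 0.
  m = 10 → c = 11001, weight = 3.
  m = 01 → c = 01111, weight = 4.
  m = 11 → c = 10110, weight = 3.
Tally weights:
  weight 0: 1 codewords.
  weight 3: 2 codewords.
  weight 4: 1 codewords.
Minimum distance d = smallest w > 0 with A_w > 0 = 3.
Sanity: Σ A_w = 4 = 2^2 = 4 ✓.


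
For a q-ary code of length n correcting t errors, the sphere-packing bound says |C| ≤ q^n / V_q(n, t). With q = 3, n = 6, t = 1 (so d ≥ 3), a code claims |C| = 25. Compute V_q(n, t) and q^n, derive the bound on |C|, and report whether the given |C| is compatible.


V_q(n, t) = 13, q^n = 729, Hamming bound = 56, |C| = 25 ≤ bound (satisfied).

Step 1: Compute V_q(n, t) = Σ_{j=0}^1 C(n, j) (q−1)^j.
  j = 0: C(6,0)·(2)^0 = 1·1 = 1.
  j = 1: C(6,1)·(2)^1 = 6·2 = 12.
  V_q(n, t) = 1 + 12 = 13.
Step 2: q^n = 3^6 = 729.
Step 3: Hamming bound ⌊q^n / V_q(n,t)⌋ = ⌊729/13⌋ = 56.
Step 4: Compare |C| = 25 to 56: satisfied.
The claimed |C| lies below the Hamming bound.


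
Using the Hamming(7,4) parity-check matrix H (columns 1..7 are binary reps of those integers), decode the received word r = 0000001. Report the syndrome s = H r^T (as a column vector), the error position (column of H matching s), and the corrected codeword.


s = (1, 1, 1)^T, error position = 7, corrected codeword c = 0000000

Compute s = H r^T mod 2 one row at a time:
  s_1 = 0 + 0 + 0 + 1 = 1 ≡ 1 (mod 2).
  s_2 = 0 + 0 + 0 + 1 = 1 ≡ 1 (mod 2).
  s_3 = 0 + 0 + 0 + 1 = 1 ≡ 1 (mod 2).
s = (1, 1, 1)^T — this equals column 7 of H (binary 111), so error is at position 7.
Correct: flip bit 7 of r = 0000001 to get c = 0000000.


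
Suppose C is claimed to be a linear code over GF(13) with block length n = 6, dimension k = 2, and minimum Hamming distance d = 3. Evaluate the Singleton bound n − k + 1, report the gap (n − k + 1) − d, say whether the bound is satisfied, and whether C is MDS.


Singleton RHS = n − k + 1 = 5, slack = 2, bound satisfied, not MDS.

Singleton bound: d ≤ n − k + 1.
Here n = 6, k = 2, so n − k + 1 = 5.
Given d = 3, check d ≤ 5: YES.
Slack = (n − k + 1) − d = 2.
The code is NOT MDS (slack = 2 > 0).
Description: the claimed parameters are [6, 2, 3]_13; such a code would be non-MDS.


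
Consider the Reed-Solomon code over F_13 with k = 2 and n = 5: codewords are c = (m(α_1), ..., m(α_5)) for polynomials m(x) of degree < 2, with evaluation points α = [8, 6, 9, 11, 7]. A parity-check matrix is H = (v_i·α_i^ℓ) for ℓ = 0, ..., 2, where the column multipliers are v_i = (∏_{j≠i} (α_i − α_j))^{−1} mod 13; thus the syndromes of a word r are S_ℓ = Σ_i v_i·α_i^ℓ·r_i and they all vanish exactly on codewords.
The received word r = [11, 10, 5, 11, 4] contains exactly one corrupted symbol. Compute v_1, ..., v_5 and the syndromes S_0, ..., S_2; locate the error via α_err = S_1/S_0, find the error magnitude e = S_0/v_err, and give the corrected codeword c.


S = (6, 1, 11), error at position 4, error magnitude e = 5, c = [11, 10, 5, 6, 4].

Step 1: column multipliers v_i = (∏_{j≠i}(α_i − α_j))^{−1} mod 13.
  i = 1 (α = 8): (8−6)(8−9)(8−11)(8−7) = 2·(−1)·(−3)·1 = 6 ≡ 6, so v_1 = 6^{−1} = 11 (mod 13).
  i = 2 (α = 6): (6−8)(6−9)(6−11)(6−7) = (−2)·(−3)·(−5)·(−1) = 30 ≡ 4, so v_2 = 4^{−1} = 10 (mod 13).
  i = 3 (α = 9): (9−8)(9−6)(9−11)(9−7) = 1·3·(−2)·2 = −12 ≡ 1, so v_3 = 1^{−1} = 1 (mod 13).
  i = 4 (α = 11): (11−8)(11−6)(11−9)(11−7) = 3·5·2·4 = 120 ≡ 3, so v_4 = 3^{−1} = 9 (mod 13).
  i = 5 (α = 7): (7−8)(7−6)(7−9)(7−11) = (−1)·1·(−2)·(−4) = −8 ≡ 5, so v_5 = 5^{−1} = 8 (mod 13).
  v = [11, 10, 1, 9, 8].
Step 2: syndromes of r = [11, 10, 5, 11, 4] (all sums mod 13).
  S_0 = Σ v_i r_i = 11·11 + 10·10 + 1·5 + 9·11 + 8·4 = 357 ≡ 6.
  S_1 = Σ v_i α_i r_i = 11·8·11 + 10·6·10 + 1·9·5 + 9·11·11 + 8·7·4 = 2926 ≡ 1.
  α_i^2 mod 13 = [12, 10, 3, 4, 10].
  S_2 = Σ v_i α_i^2 r_i = 11·12·11 + 10·10·10 + 1·3·5 + 9·4·11 + 8·10·4 = 3183 ≡ 11.
  S = (6, 1, 11) ≠ 0, so r is not a codeword (an error is present).
Step 3: locate the error. For a single error e at position i, S_ℓ = v_i·e·α_i^ℓ, so α_err = S_1/S_0.
  S_0^{−1} = 6^{−1} = 11 (mod 13), so α_err = 1·11 = 11 ≡ 11 = α_4. Error position i = 4.
  Consistency check: S_2/S_1 = 11·1 = 11 ≡ 11 = α_err ✓ (single-error assumption holds).
Step 4: error magnitude e = S_0/v_4 = S_0·∏_{j≠4}(α_4 − α_j) = 6·3 = 18 ≡ 5 (mod 13).
Step 5: correct position 4: c_4 = r_4 − e = 11 − 5 ≡ 6 (mod 13). Hence c = [11, 10, 5, 6, 4].
  Check: interpolating c through the α_i gives m(x) = 7 + 7·x (degree < 2) with m(α_i) = c_i for every i, so c is indeed a codeword.


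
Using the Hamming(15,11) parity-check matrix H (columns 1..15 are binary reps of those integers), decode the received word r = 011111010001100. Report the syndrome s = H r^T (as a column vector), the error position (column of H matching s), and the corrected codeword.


s = (1, 1, 1, 1)^T, error position = 15, corrected codeword c = 011111010001101

Compute s = H r^T mod 2 one row at a time:
  s_1 = 1 + 0 + 0 + 0 + 1 + 1 + 0 + 0 = 3 ≡ 1 (mod 2).
  s_2 = 1 + 1 + 1 + 0 + 1 + 1 + 0 + 0 = 5 ≡ 1 (mod 2).
  s_3 = 1 + 1 + 1 + 0 + 0 + 0 + 0 + 0 = 3 ≡ 1 (mod 2).
  s_4 = 0 + 1 + 1 + 0 + 0 + 0 + 1 + 0 = 3 ≡ 1 (mod 2).
s = (1, 1, 1, 1)^T — this equals column 15 of H (binary 1111), so error is at position 15.
Correct: flip bit 15 of r = 011111010001100 to get c = 011111010001101.


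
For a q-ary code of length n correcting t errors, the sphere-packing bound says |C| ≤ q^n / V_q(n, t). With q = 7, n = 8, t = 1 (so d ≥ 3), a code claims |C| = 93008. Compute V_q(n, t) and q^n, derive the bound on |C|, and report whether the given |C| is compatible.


V_q(n, t) = 49, q^n = 5764801, Hamming bound = 117649, |C| = 93008 ≤ bound (satisfied).

Step 1: Compute V_q(n, t) = Σ_{j=0}^1 C(n, j) (q−1)^j.
  j = 0: C(8,0)·(6)^0 = 1·1 = 1.
  j = 1: C(8,1)·(6)^1 = 8·6 = 48.
  V_q(n, t) = 1 + 48 = 49.
Step 2: q^n = 7^8 = 5764801.
Step 3: Hamming bound ⌊q^n / V_q(n,t)⌋ = ⌊5764801/49⌋ = 117649.
Step 4: Compare |C| = 93008 to 117649: satisfied.
The claimed |C| lies below the Hamming bound.


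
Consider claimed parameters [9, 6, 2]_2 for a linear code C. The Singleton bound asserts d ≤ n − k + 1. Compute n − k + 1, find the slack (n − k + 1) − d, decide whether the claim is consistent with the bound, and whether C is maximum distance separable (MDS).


Singleton RHS = n − k + 1 = 4, slack = 2, bound satisfied, not MDS.

Singleton bound: d ≤ n − k + 1.
Here n = 9, k = 6, so n − k + 1 = 4.
Given d = 2, check d ≤ 4: YES.
Slack = (n − k + 1) − d = 2.
The code is NOT MDS (slack = 2 > 0).
Description: the claimed parameters are [9, 6, 2]_2; such a code would be non-MDS.


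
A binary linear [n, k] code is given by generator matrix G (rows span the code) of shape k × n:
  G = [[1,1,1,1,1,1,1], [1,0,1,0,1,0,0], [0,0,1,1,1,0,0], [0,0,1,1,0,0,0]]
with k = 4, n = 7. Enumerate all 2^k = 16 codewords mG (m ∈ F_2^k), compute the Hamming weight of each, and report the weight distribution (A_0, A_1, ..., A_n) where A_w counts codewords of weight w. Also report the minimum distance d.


Weight distribution: A_0 = 1, A_1 = 1, A_2 = 3, A_3 = 3, A_4 = 3, A_5 = 3, A_6 = 1, A_7 = 1. Minimum distance d = 1.

Enumerate all 2^4 = 16 messages m ∈ F_2^4.
For each, compute codeword c = mG in F_2^7, then tally its weight.
  m = 0000 → c = 0000000, weight = 0.
  m = 1000 → c = 1111111, weight = 7.
  m = 0100 → c = 1010100, weight = 3.
  m = 1100 → c = 0101011, weight = 4.
  m = 0010 → c = 0011100, weight = 3.
  m = 1010 → c = 1100011, weight = 4.
  m = 0110 → c = 1001000, weight = 2.
  m = 1110 → c = 0110111, weight = 5.
  m = 0001 → c = 0011000, weight = 2.
  m = 1001 → c = 1100111, weight = 5.
  m = 0101 → c = 1001100, weight = 3.
  m = 1101 → c = 0110011, weight = 4.
  m = 0011 → c = 0000100, weight = 1.
  m = 1011 → c = 1111011, weight = 6.
  m = 0111 → c = 1010000, weight = 2.
  m = 1111 → c = 0101111, weight = 5.
Tally weights:
  weight 0: 1 codewords.
  weight 1: 1 codewords.
  weight 2: 3 codewords.
  weight 3: 3 codewords.
  weight 4: 3 codewords.
  weight 5: 3 codewords.
  weight 6: 1 codewords.
  weight 7: 1 codewords.
Minimum distance d = smallest w > 0 with A_w > 0 = 1.
Sanity: Σ A_w = 16 = 2^4 = 16 ✓.


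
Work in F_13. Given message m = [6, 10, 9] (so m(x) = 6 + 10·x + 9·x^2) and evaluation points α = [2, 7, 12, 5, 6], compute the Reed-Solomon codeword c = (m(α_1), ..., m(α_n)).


c = [10, 10, 5, 8, 0]

Message polynomial: m(x) = 6 + 10·x + 9·x^2 (mod 13).
For each evaluation point α_i, compute m(α_i) mod 13:
  α_1 = 2: Horner steps 9 → 2 → 10, so m(2) = 10.
  α_2 = 7: Horner steps 9 → 8 → 10, so m(7) = 10.
  α_3 = 12: Horner steps 9 → 1 → 5, so m(12) = 5.
  α_4 = 5: Horner steps 9 → 3 → 8, so m(5) = 8.
  α_5 = 6: Horner steps 9 → 12 → 0, so m(6) = 0.
Codeword c = [10, 10, 5, 8, 0] ∈ F_13^5.


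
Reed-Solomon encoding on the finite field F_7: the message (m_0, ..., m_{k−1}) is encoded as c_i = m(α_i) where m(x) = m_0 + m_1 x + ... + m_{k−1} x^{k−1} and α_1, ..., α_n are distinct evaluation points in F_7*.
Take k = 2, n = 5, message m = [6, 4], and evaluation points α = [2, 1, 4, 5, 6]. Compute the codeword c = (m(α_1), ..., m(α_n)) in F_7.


c = [0, 3, 1, 5, 2]

Message polynomial: m(x) = 6 + 4·x (mod 7).
For each evaluation point α_i, compute m(α_i) mod 7:
  α_1 = 2: Horner steps 4 → 0, so m(2) = 0.
  α_2 = 1: Horner steps 4 → 3, so m(1) = 3.
  α_3 = 4: Horner steps 4 → 1, so m(4) = 1.
  α_4 = 5: Horner steps 4 → 5, so m(5) = 5.
  α_5 = 6: Horner steps 4 → 2, so m(6) = 2.
Codeword c = [0, 3, 1, 5, 2] ∈ F_7^5.


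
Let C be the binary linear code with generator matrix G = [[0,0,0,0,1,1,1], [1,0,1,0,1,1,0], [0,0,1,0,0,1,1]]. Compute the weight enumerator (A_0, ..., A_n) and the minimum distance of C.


Weight distribution: A_0 = 1, A_2 = 2, A_3 = 4, A_4 = 1. Minimum distance d = 2.

Enumerate all 2^3 = 8 messages m ∈ F_2^3.
For each, compute codeword c = mG in F_2^7, then tally its weight.
  m = 000 → c = 0000000, weight = 0.
  m = 100 → c = 0000111, weight = 3.
  m = 010 → c = 1010110, weight = 4.
  m = 110 → c = 1010001, weight = 3.
  m = 001 → c = 0010011, weight = 3.
  m = 101 → c = 0010100, weight = 2.
  m = 011 → c = 1000101, weight = 3.
  m = 111 → c = 1000010, weight = 2.
Tally weights:
  weight 0: 1 codewords.
  weight 2: 2 codewords.
  weight 3: 4 codewords.
  weight 4: 1 codewords.
Minimum distance d = smallest w > 0 with A_w > 0 = 2.
Sanity: Σ A_w = 8 = 2^3 = 8 ✓.


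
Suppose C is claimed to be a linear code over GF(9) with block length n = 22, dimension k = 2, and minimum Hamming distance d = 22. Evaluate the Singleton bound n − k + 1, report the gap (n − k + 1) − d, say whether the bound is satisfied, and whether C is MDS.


Singleton RHS = n − k + 1 = 21, slack = -1, bound violated (no such code; not MDS).

Singleton bound: d ≤ n − k + 1.
Here n = 22, k = 2, so n − k + 1 = 21.
Given d = 22, check d ≤ 21: NO.
Slack = (n − k + 1) − d = -1.
The slack is negative: d = 22 exceeds n − k + 1 = 21 by 1, so the Singleton bound is violated and no linear [22, 2, 22]_9 code can exist. In particular it is not MDS (MDS requires d = n − k + 1 exactly).
Description: the claimed parameters are [22, 2, 22]_9; such a code would be impossible (violates the Singleton bound).


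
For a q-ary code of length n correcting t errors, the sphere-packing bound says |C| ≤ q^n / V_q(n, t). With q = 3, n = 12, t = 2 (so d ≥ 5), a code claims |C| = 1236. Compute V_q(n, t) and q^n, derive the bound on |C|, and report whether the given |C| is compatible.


V_q(n, t) = 289, q^n = 531441, Hamming bound = 1838, |C| = 1236 ≤ bound (satisfied).

Step 1: Compute V_q(n, t) = Σ_{j=0}^2 C(n, j) (q−1)^j.
  j = 0: C(12,0)·(2)^0 = 1·1 = 1.
  j = 1: C(12,1)·(2)^1 = 12·2 = 24.
  j = 2: C(12,2)·(2)^2 = 66·4 = 264.
  V_q(n, t) = 1 + 24 + 264 = 289.
Step 2: q^n = 3^12 = 531441.
Step 3: Hamming bound ⌊q^n / V_q(n,t)⌋ = ⌊531441/289⌋ = 1838.
Step 4: Compare |C| = 1236 to 1838: satisfied.
The claimed |C| lies below the Hamming bound.


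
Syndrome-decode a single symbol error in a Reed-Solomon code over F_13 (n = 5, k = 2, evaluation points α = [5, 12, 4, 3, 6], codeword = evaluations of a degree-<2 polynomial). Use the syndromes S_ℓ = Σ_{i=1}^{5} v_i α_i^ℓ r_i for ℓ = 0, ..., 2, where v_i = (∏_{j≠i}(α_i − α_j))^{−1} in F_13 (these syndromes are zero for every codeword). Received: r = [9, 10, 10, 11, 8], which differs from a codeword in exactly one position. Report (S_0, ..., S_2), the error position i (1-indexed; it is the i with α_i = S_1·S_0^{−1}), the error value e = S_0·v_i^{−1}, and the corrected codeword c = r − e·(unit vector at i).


S = (1, 12, 1), error at position 2, error magnitude e = 8, c = [9, 2, 10, 11, 8].

Step 1: column multipliers v_i = (∏_{j≠i}(α_i − α_j))^{−1} mod 13.
  i = 1 (α = 5): (5−12)(5−4)(5−3)(5−6) = (−7)·1·2·(−1) = 14 ≡ 1, so v_1 = 1^{−1} = 1 (mod 13).
  i = 2 (α = 12): (12−5)(12−4)(12−3)(12−6) = 7·8·9·6 = 3024 ≡ 8, so v_2 = 8^{−1} = 5 (mod 13).
  i = 3 (α = 4): (4−5)(4−12)(4−3)(4−6) = (−1)·(−8)·1·(−2) = −16 ≡ 10, so v_3 = 10^{−1} = 4 (mod 13).
  i = 4 (α = 3): (3−5)(3−12)(3−4)(3−6) = (−2)·(−9)·(−1)·(−3) = 54 ≡ 2, so v_4 = 2^{−1} = 7 (mod 13).
  i = 5 (α = 6): (6−5)(6−12)(6−4)(6−3) = 1·(−6)·2·3 = −36 ≡ 3, so v_5 = 3^{−1} = 9 (mod 13).
  v = [1, 5, 4, 7, 9].
Step 2: syndromes of r = [9, 10, 10, 11, 8] (all sums mod 13).
  S_0 = Σ v_i r_i = 1·9 + 5·10 + 4·10 + 7·11 + 9·8 = 248 ≡ 1.
  S_1 = Σ v_i α_i r_i = 1·5·9 + 5·12·10 + 4·4·10 + 7·3·11 + 9·6·8 = 1468 ≡ 12.
  α_i^2 mod 13 = [12, 1, 3, 9, 10].
  S_2 = Σ v_i α_i^2 r_i = 1·12·9 + 5·1·10 + 4·3·10 + 7·9·11 + 9·10·8 = 1691 ≡ 1.
  S = (1, 12, 1) ≠ 0, so r is not a codeword (an error is present).
Step 3: locate the error. For a single error e at position i, S_ℓ = v_i·e·α_i^ℓ, so α_err = S_1/S_0.
  S_0^{−1} = 1^{−1} = 1 (mod 13), so α_err = 12·1 = 12 ≡ 12 = α_2. Error position i = 2.
  Consistency check: S_2/S_1 = 1·12 = 12 ≡ 12 = α_err ✓ (single-error assumption holds).
Step 4: error magnitude e = S_0/v_2 = S_0·∏_{j≠2}(α_2 − α_j) = 1·8 = 8 ≡ 8 (mod 13).
Step 5: correct position 2: c_2 = r_2 − e = 10 − 8 ≡ 2 (mod 13). Hence c = [9, 2, 10, 11, 8].
  Check: interpolating c through the α_i gives m(x) = 1 + 12·x (degree < 2) with m(α_i) = c_i for every i, so c is indeed a codeword.
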